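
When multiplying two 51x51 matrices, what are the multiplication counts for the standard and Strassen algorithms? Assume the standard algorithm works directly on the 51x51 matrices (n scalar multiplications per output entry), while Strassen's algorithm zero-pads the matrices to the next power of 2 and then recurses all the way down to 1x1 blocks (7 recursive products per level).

Matrix multiplication for 51x51 matrices:

Strassen's algorithm requires power-of-2 dimensions. Pad 51x51 to 64x64 (next power of 2).

Standard algorithm: 51^3 = 132651 multiplications
Strassen's algorithm: 7^(log2(64)) = 7^6 = 117649 multiplications
Savings: 132651 - 117649 = 15002 multiplications

Standard: 132651 multiplications (51^3). Strassen: 117649 multiplications (7^6, after padding to 64x64). Strassen reduces 8 recursive multiplications to 7 at each level.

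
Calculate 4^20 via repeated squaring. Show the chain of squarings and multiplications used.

Computing 4^20 by squaring (build up from 4^1; each line after the first costs one multiplication):

4^1 = 4
4^2 = (4^1)^2 = 4^2 = 16
4^4 = (4^2)^2 = 16^2 = 256
4^5 = 4 * 4^4 = 4 * 256 = 1024
4^10 = (4^5)^2 = 1024^2 = 1048576
4^20 = (4^10)^2 = 1048576^2 = 1099511627776

Result: 1099511627776
Multiplications needed: 5 (5 lines after 4^1)

4^20 = 1099511627776. Using exponentiation by squaring, this requires 5 multiplications. The key idea: if the exponent is even, square the half-power; if odd, multiply by the base once.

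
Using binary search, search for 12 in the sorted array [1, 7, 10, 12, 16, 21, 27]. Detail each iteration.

Binary search for 12 in [1, 7, 10, 12, 16, 21, 27]:

lo=0, hi=6, mid=3, arr[mid]=12 -> Found target at index 3!

Binary search finds 12 at index 3 after 1 comparisons. The search repeatedly halves the search space by comparing with the middle element.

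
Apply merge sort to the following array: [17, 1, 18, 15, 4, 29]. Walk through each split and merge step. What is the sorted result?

Merge sort trace:

Split: [17, 1, 18, 15, 4, 29] -> [17, 1, 18] and [15, 4, 29]
  Split: [17, 1, 18] -> [17] and [1, 18]
    Split: [1, 18] -> [1] and [18]
    Merge: [1] + [18] -> [1, 18]
  Merge: [17] + [1, 18] -> [1, 17, 18]
  Split: [15, 4, 29] -> [15] and [4, 29]
    Split: [4, 29] -> [4] and [29]
    Merge: [4] + [29] -> [4, 29]
  Merge: [15] + [4, 29] -> [4, 15, 29]
Merge: [1, 17, 18] + [4, 15, 29] -> [1, 4, 15, 17, 18, 29]

Final sorted array: [1, 4, 15, 17, 18, 29]

The merge sort proceeds by recursively splitting the array and merging sorted halves.
After all merges, the sorted array is [1, 4, 15, 17, 18, 29].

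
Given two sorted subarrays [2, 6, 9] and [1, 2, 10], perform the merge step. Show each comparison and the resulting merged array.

Merging process:

Compare 2 vs 1: take 1 from right. Merged: [1]
Compare 2 vs 2: take 2 from left. Merged: [1, 2]
Compare 6 vs 2: take 2 from right. Merged: [1, 2, 2]
Compare 6 vs 10: take 6 from left. Merged: [1, 2, 2, 6]
Compare 9 vs 10: take 9 from left. Merged: [1, 2, 2, 6, 9]
Append remaining from right: [10]. Merged: [1, 2, 2, 6, 9, 10]

Final merged array: [1, 2, 2, 6, 9, 10]
Total comparisons: 5

The merged array is [1, 2, 2, 6, 9, 10], requiring 5 comparisons. The merge step runs in O(n) time where n is the total number of elements.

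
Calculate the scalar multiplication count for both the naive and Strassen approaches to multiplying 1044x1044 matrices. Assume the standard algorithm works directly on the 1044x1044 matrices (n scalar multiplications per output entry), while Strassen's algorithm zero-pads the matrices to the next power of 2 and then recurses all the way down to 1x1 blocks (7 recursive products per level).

Matrix multiplication for 1044x1044 matrices:

Strassen's algorithm requires power-of-2 dimensions. Pad 1044x1044 to 2048x2048 (next power of 2).

Standard algorithm: 1044^3 = 1137893184 multiplications
Strassen's algorithm: 7^(log2(2048)) = 7^11 = 1977326743 multiplications
Difference: 1137893184 - 1977326743 = -839433559 (Strassen uses MORE here due to padding overhead — for small or just-over-power-of-2 n, padding can outweigh the per-level savings)

Standard: 1137893184 multiplications (1044^3). Strassen: 1977326743 multiplications (7^11, after padding to 2048x2048). Strassen reduces 8 recursive multiplications to 7 at each level.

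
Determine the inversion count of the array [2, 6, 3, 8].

Finding inversions in [2, 6, 3, 8]:

(1, 2): arr[1]=6 > arr[2]=3

Total inversions: 1

The array has 1 inversion(s): (1,2). Each pair (i,j) satisfies i < j and arr[i] > arr[j].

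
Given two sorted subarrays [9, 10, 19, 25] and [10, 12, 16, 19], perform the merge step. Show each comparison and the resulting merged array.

Merging process:

Compare 9 vs 10: take 9 from left. Merged: [9]
Compare 10 vs 10: take 10 from left. Merged: [9, 10]
Compare 19 vs 10: take 10 from right. Merged: [9, 10, 10]
Compare 19 vs 12: take 12 from right. Merged: [9, 10, 10, 12]
Compare 19 vs 16: take 16 from right. Merged: [9, 10, 10, 12, 16]
Compare 19 vs 19: take 19 from left. Merged: [9, 10, 10, 12, 16, 19]
Compare 25 vs 19: take 19 from right. Merged: [9, 10, 10, 12, 16, 19, 19]
Append remaining from left: [25]. Merged: [9, 10, 10, 12, 16, 19, 19, 25]

Final merged array: [9, 10, 10, 12, 16, 19, 19, 25]
Total comparisons: 7

The merged array is [9, 10, 10, 12, 16, 19, 19, 25], requiring 7 comparisons. The merge step runs in O(n) time where n is the total number of elements.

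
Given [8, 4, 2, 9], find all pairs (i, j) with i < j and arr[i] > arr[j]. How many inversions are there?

Finding inversions in [8, 4, 2, 9]:

(0, 1): arr[0]=8 > arr[1]=4
(0, 2): arr[0]=8 > arr[2]=2
(1, 2): arr[1]=4 > arr[2]=2

Total inversions: 3

The array has 3 inversion(s): (0,1), (0,2), (1,2). Each pair (i,j) satisfies i < j and arr[i] > arr[j].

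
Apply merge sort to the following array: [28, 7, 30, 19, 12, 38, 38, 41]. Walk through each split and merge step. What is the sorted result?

Merge sort trace:

Split: [28, 7, 30, 19, 12, 38, 38, 41] -> [28, 7, 30, 19] and [12, 38, 38, 41]
  Split: [28, 7, 30, 19] -> [28, 7] and [30, 19]
    Split: [28, 7] -> [28] and [7]
    Merge: [28] + [7] -> [7, 28]
    Split: [30, 19] -> [30] and [19]
    Merge: [30] + [19] -> [19, 30]
  Merge: [7, 28] + [19, 30] -> [7, 19, 28, 30]
  Split: [12, 38, 38, 41] -> [12, 38] and [38, 41]
    Split: [12, 38] -> [12] and [38]
    Merge: [12] + [38] -> [12, 38]
    Split: [38, 41] -> [38] and [41]
    Merge: [38] + [41] -> [38, 41]
  Merge: [12, 38] + [38, 41] -> [12, 38, 38, 41]
Merge: [7, 19, 28, 30] + [12, 38, 38, 41] -> [7, 12, 19, 28, 30, 38, 38, 41]

Final sorted array: [7, 12, 19, 28, 30, 38, 38, 41]

The merge sort proceeds by recursively splitting the array and merging sorted halves.
After all merges, the sorted array is [7, 12, 19, 28, 30, 38, 38, 41].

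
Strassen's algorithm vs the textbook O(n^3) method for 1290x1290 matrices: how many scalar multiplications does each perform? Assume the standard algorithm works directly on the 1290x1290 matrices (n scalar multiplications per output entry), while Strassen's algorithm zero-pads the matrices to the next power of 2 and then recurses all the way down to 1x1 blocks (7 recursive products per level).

Matrix multiplication for 1290x1290 matrices:

Strassen's algorithm requires power-of-2 dimensions. Pad 1290x1290 to 2048x2048 (next power of 2).

Standard algorithm: 1290^3 = 2146689000 multiplications
Strassen's algorithm: 7^(log2(2048)) = 7^11 = 1977326743 multiplications
Savings: 2146689000 - 1977326743 = 169362257 multiplications

Standard: 2146689000 multiplications (1290^3). Strassen: 1977326743 multiplications (7^11, after padding to 2048x2048). Strassen reduces 8 recursive multiplications to 7 at each level.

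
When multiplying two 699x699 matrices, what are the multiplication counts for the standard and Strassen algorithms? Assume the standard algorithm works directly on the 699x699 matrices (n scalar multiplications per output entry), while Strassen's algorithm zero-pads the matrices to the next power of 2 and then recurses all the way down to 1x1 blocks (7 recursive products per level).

Matrix multiplication for 699x699 matrices:

Strassen's algorithm requires power-of-2 dimensions. Pad 699x699 to 1024x1024 (next power of 2).

Standard algorithm: 699^3 = 341532099 multiplications
Strassen's algorithm: 7^(log2(1024)) = 7^10 = 282475249 multiplications
Savings: 341532099 - 282475249 = 59056850 multiplications

Standard: 341532099 multiplications (699^3). Strassen: 282475249 multiplications (7^10, after padding to 1024x1024). Strassen reduces 8 recursive multiplications to 7 at each level.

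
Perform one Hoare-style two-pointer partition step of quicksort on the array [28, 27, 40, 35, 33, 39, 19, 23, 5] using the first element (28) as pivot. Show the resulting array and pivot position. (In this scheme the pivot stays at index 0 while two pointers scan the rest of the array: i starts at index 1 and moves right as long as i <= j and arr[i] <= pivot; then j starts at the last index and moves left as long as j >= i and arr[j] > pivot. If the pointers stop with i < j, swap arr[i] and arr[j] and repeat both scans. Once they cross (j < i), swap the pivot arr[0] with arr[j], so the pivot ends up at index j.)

Hoare-style two-pointer partition with pivot = 28:

Initial array: [28, 27, 40, 35, 33, 39, 19, 23, 5]

Pointers start at i = 1, j = 8.
i stops at index 2 (arr[2]=40 > 28), j stops at index 8 (arr[8]=5 <= 28): swap arr[2] and arr[8], array becomes [28, 27, 5, 35, 33, 39, 19, 23, 40]
i stops at index 3 (arr[3]=35 > 28), j stops at index 7 (arr[7]=23 <= 28): swap arr[3] and arr[7], array becomes [28, 27, 5, 23, 33, 39, 19, 35, 40]
i stops at index 4 (arr[4]=33 > 28), j stops at index 6 (arr[6]=19 <= 28): swap arr[4] and arr[6], array becomes [28, 27, 5, 23, 19, 39, 33, 35, 40]
i ends at 5, j ends at 4: the pointers have crossed (j < i), so scanning stops.

Swap pivot arr[0] with arr[4] to place pivot at position 4: [19, 27, 5, 23, 28, 39, 33, 35, 40]
Pivot position: 4

After partitioning with pivot 28, the array becomes [19, 27, 5, 23, 28, 39, 33, 35, 40]. The pivot is placed at index 4. All elements to the left of the pivot are <= 28, and all elements to the right are > 28.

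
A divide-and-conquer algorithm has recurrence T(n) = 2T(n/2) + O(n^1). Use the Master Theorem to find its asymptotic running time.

Master Theorem for T(n) = 2T(n/2) + O(n^1):

a = 2, b = 2, c = 1
log_b(a) = log_2(2) = 1.0000

Case 2: c = 1 = log_2(2) = 1.0000
T(n) = O(n^1 log n) = O(n log n)

For T(n) = 2T(n/2) + O(n^1): log_2(2) = 1.0000. This is Case 2 of the Master Theorem (c = log_b(a), equal work at all levels), giving O(n log n).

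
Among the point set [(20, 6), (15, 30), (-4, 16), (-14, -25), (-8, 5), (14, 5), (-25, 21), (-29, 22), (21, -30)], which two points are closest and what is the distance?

Computing all pairwise distances among 9 points:

d((20, 6), (15, 30)) = 24.5153
d((20, 6), (-4, 16)) = 26.0
d((20, 6), (-14, -25)) = 46.0109
d((20, 6), (-8, 5)) = 28.0179
d((20, 6), (14, 5)) = 6.0828
d((20, 6), (-25, 21)) = 47.4342
d((20, 6), (-29, 22)) = 51.5461
d((20, 6), (21, -30)) = 36.0139
d((15, 30), (-4, 16)) = 23.6008
d((15, 30), (-14, -25)) = 62.1772
d((15, 30), (-8, 5)) = 33.9706
d((15, 30), (14, 5)) = 25.02
d((15, 30), (-25, 21)) = 41.0
d((15, 30), (-29, 22)) = 44.7214
d((15, 30), (21, -30)) = 60.2993
d((-4, 16), (-14, -25)) = 42.2019
d((-4, 16), (-8, 5)) = 11.7047
d((-4, 16), (14, 5)) = 21.095
d((-4, 16), (-25, 21)) = 21.587
d((-4, 16), (-29, 22)) = 25.7099
d((-4, 16), (21, -30)) = 52.3546
d((-14, -25), (-8, 5)) = 30.5941
d((-14, -25), (14, 5)) = 41.0366
d((-14, -25), (-25, 21)) = 47.2969
d((-14, -25), (-29, 22)) = 49.3356
d((-14, -25), (21, -30)) = 35.3553
d((-8, 5), (14, 5)) = 22.0
d((-8, 5), (-25, 21)) = 23.3452
d((-8, 5), (-29, 22)) = 27.0185
d((-8, 5), (21, -30)) = 45.4533
d((14, 5), (-25, 21)) = 42.1545
d((14, 5), (-29, 22)) = 46.2385
d((14, 5), (21, -30)) = 35.6931
d((-25, 21), (-29, 22)) = 4.1231 <-- minimum
d((-25, 21), (21, -30)) = 68.6804
d((-29, 22), (21, -30)) = 72.1388

Closest pair: (-25, 21) and (-29, 22) with distance 4.1231

The closest pair is (-25, 21) and (-29, 22) with Euclidean distance 4.1231. For 9 points, brute-force pairwise comparison is shown above. For large n, the divide-and-conquer algorithm (sort by x, recurse on halves, check the dividing strip) achieves O(n log n).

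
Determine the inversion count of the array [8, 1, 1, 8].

Finding inversions in [8, 1, 1, 8]:

(0, 1): arr[0]=8 > arr[1]=1
(0, 2): arr[0]=8 > arr[2]=1

Total inversions: 2

The array has 2 inversion(s): (0,1), (0,2). Each pair (i,j) satisfies i < j and arr[i] > arr[j].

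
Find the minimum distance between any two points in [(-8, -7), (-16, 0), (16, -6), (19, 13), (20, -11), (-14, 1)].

Computing all pairwise distances among 6 points:

d((-8, -7), (-16, 0)) = 10.6301
d((-8, -7), (16, -6)) = 24.0208
d((-8, -7), (19, 13)) = 33.6006
d((-8, -7), (20, -11)) = 28.2843
d((-8, -7), (-14, 1)) = 10.0
d((-16, 0), (16, -6)) = 32.5576
d((-16, 0), (19, 13)) = 37.3363
d((-16, 0), (20, -11)) = 37.6431
d((-16, 0), (-14, 1)) = 2.2361 <-- minimum
d((16, -6), (19, 13)) = 19.2354
d((16, -6), (20, -11)) = 6.4031
d((16, -6), (-14, 1)) = 30.8058
d((19, 13), (20, -11)) = 24.0208
d((19, 13), (-14, 1)) = 35.1141
d((20, -11), (-14, 1)) = 36.0555

Closest pair: (-16, 0) and (-14, 1) with distance 2.2361

The closest pair is (-16, 0) and (-14, 1) with Euclidean distance 2.2361. For 6 points, brute-force pairwise comparison is shown above. For large n, the divide-and-conquer algorithm (sort by x, recurse on halves, check the dividing strip) achieves O(n log n).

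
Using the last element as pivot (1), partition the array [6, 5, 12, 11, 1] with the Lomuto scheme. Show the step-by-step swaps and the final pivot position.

Lomuto partition with pivot = 1:

Initial array: [6, 5, 12, 11, 1]

arr[0]=6 > 1: no swap
arr[1]=5 > 1: no swap
arr[2]=12 > 1: no swap
arr[3]=11 > 1: no swap

Place pivot at position 0: [1, 5, 12, 11, 6]
Pivot position: 0

After partitioning with pivot 1, the array becomes [1, 5, 12, 11, 6]. The pivot is placed at index 0. All elements to the left of the pivot are <= 1, and all elements to the right are > 1.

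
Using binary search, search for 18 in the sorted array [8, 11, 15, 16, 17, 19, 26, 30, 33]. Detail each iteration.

Binary search for 18 in [8, 11, 15, 16, 17, 19, 26, 30, 33]:

lo=0, hi=8, mid=4, arr[mid]=17 -> 17 < 18, search right half
lo=5, hi=8, mid=6, arr[mid]=26 -> 26 > 18, search left half
lo=5, hi=5, mid=5, arr[mid]=19 -> 19 > 18, search left half
lo=5 > hi=4, target 18 not found

Binary search determines that 18 is not in the array after 3 comparisons. The search space was exhausted without finding the target.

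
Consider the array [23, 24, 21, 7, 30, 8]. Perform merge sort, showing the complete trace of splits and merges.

Merge sort trace:

Split: [23, 24, 21, 7, 30, 8] -> [23, 24, 21] and [7, 30, 8]
  Split: [23, 24, 21] -> [23] and [24, 21]
    Split: [24, 21] -> [24] and [21]
    Merge: [24] + [21] -> [21, 24]
  Merge: [23] + [21, 24] -> [21, 23, 24]
  Split: [7, 30, 8] -> [7] and [30, 8]
    Split: [30, 8] -> [30] and [8]
    Merge: [30] + [8] -> [8, 30]
  Merge: [7] + [8, 30] -> [7, 8, 30]
Merge: [21, 23, 24] + [7, 8, 30] -> [7, 8, 21, 23, 24, 30]

Final sorted array: [7, 8, 21, 23, 24, 30]

The merge sort proceeds by recursively splitting the array and merging sorted halves.
After all merges, the sorted array is [7, 8, 21, 23, 24, 30].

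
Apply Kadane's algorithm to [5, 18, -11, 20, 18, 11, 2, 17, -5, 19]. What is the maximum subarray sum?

Using Kadane's algorithm on [5, 18, -11, 20, 18, 11, 2, 17, -5, 19]:

Scanning through the array:
Position 1 (value 18): max_ending_here = 23, max_so_far = 23
Position 2 (value -11): max_ending_here = 12, max_so_far = 23
Position 3 (value 20): max_ending_here = 32, max_so_far = 32
Position 4 (value 18): max_ending_here = 50, max_so_far = 50
Position 5 (value 11): max_ending_here = 61, max_so_far = 61
Position 6 (value 2): max_ending_here = 63, max_so_far = 63
Position 7 (value 17): max_ending_here = 80, max_so_far = 80
Position 8 (value -5): max_ending_here = 75, max_so_far = 80
Position 9 (value 19): max_ending_here = 94, max_so_far = 94

Maximum subarray: [5, 18, -11, 20, 18, 11, 2, 17, -5, 19]
Maximum sum: 94

The maximum subarray is [5, 18, -11, 20, 18, 11, 2, 17, -5, 19] with sum 94. This subarray runs from index 0 to index 9.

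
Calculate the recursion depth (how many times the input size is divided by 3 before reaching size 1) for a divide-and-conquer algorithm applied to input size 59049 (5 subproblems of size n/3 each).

For divide and conquer with division factor 3:

Problem sizes at each level:
Level 0: 59049
Level 1: 19683
Level 2: 6561
Level 3: 2187
Level 4: 729
Level 5: 243
Level 6: 81
Level 7: 27
Level 8: 9
Level 9: 3
Level 10: 1

The root is level 0 and the size-1 base case is level 10 (the tree spans levels 0 through 10, i.e. 11 levels counting the root), so the depth is the number of divisions: log_3(59049) = 10

The recursion tree depth is log_3(59049) = 10. At each level, the problem size is divided by 3, so it takes 10 divisions to reduce to a base case of size 1. The algorithm makes 5 recursive calls at each level.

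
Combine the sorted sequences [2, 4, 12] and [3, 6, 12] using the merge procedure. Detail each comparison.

Merging process:

Compare 2 vs 3: take 2 from left. Merged: [2]
Compare 4 vs 3: take 3 from right. Merged: [2, 3]
Compare 4 vs 6: take 4 from left. Merged: [2, 3, 4]
Compare 12 vs 6: take 6 from right. Merged: [2, 3, 4, 6]
Compare 12 vs 12: take 12 from left. Merged: [2, 3, 4, 6, 12]
Append remaining from right: [12]. Merged: [2, 3, 4, 6, 12, 12]

Final merged array: [2, 3, 4, 6, 12, 12]
Total comparisons: 5

The merged array is [2, 3, 4, 6, 12, 12], requiring 5 comparisons. The merge step runs in O(n) time where n is the total number of elements.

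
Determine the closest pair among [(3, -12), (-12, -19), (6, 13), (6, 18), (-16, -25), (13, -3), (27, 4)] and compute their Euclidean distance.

Computing all pairwise distances among 7 points:

d((3, -12), (-12, -19)) = 16.5529
d((3, -12), (6, 13)) = 25.1794
d((3, -12), (6, 18)) = 30.1496
d((3, -12), (-16, -25)) = 23.0217
d((3, -12), (13, -3)) = 13.4536
d((3, -12), (27, 4)) = 28.8444
d((-12, -19), (6, 13)) = 36.7151
d((-12, -19), (6, 18)) = 41.1461
d((-12, -19), (-16, -25)) = 7.2111
d((-12, -19), (13, -3)) = 29.6816
d((-12, -19), (27, 4)) = 45.2769
d((6, 13), (6, 18)) = 5.0 <-- minimum
d((6, 13), (-16, -25)) = 43.909
d((6, 13), (13, -3)) = 17.4642
d((6, 13), (27, 4)) = 22.8473
d((6, 18), (-16, -25)) = 48.3011
d((6, 18), (13, -3)) = 22.1359
d((6, 18), (27, 4)) = 25.2389
d((-16, -25), (13, -3)) = 36.4005
d((-16, -25), (27, 4)) = 51.8652
d((13, -3), (27, 4)) = 15.6525

Closest pair: (6, 13) and (6, 18) with distance 5.0

The closest pair is (6, 13) and (6, 18) with Euclidean distance 5.0. For 7 points, brute-force pairwise comparison is shown above. For large n, the divide-and-conquer algorithm (sort by x, recurse on halves, check the dividing strip) achieves O(n log n).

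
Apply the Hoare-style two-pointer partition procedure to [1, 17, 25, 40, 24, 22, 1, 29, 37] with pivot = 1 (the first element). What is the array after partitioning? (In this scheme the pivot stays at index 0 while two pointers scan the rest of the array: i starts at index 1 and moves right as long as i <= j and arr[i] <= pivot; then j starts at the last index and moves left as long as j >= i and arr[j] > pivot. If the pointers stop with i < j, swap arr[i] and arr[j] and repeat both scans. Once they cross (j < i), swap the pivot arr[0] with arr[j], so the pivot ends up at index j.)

Hoare-style two-pointer partition with pivot = 1:

Initial array: [1, 17, 25, 40, 24, 22, 1, 29, 37]

Pointers start at i = 1, j = 8.
i stops at index 1 (arr[1]=17 > 1), j stops at index 6 (arr[6]=1 <= 1): swap arr[1] and arr[6], array becomes [1, 1, 25, 40, 24, 22, 17, 29, 37]
i ends at 2, j ends at 1: the pointers have crossed (j < i), so scanning stops.

Swap pivot arr[0] with arr[1] to place pivot at position 1: [1, 1, 25, 40, 24, 22, 17, 29, 37]
Pivot position: 1

After partitioning with pivot 1, the array becomes [1, 1, 25, 40, 24, 22, 17, 29, 37]. The pivot is placed at index 1. All elements to the left of the pivot are <= 1, and all elements to the right are > 1.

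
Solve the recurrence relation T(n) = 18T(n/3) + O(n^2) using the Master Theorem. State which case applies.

Master Theorem for T(n) = 18T(n/3) + O(n^2):

a = 18, b = 3, c = 2
log_b(a) = log_3(18) = 2.6309

Case 1: c = 2 < log_3(18) = 2.6309
T(n) = O(n^(log_3 18))

For T(n) = 18T(n/3) + O(n^2): log_3(18) = 2.6309. This is Case 1 of the Master Theorem (c < log_b(a), work dominated by leaves), giving O(n^(log_3 18)).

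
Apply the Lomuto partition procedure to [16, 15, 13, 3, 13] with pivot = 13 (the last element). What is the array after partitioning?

Lomuto partition with pivot = 13:

Initial array: [16, 15, 13, 3, 13]

arr[0]=16 > 13: no swap
arr[1]=15 > 13: no swap
arr[2]=13 <= 13: swap with position 0, array becomes [13, 15, 16, 3, 13]
arr[3]=3 <= 13: swap with position 1, array becomes [13, 3, 16, 15, 13]

Place pivot at position 2: [13, 3, 13, 15, 16]
Pivot position: 2

After partitioning with pivot 13, the array becomes [13, 3, 13, 15, 16]. The pivot is placed at index 2. All elements to the left of the pivot are <= 13, and all elements to the right are > 13.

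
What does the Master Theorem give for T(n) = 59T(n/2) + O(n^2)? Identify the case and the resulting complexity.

Master Theorem for T(n) = 59T(n/2) + O(n^2):

a = 59, b = 2, c = 2
log_b(a) = log_2(59) = 5.8826

Case 1: c = 2 < log_2(59) = 5.8826
T(n) = O(n^(log_2 59))

For T(n) = 59T(n/2) + O(n^2): log_2(59) = 5.8826. This is Case 1 of the Master Theorem (c < log_b(a), work dominated by leaves), giving O(n^(log_2 59)).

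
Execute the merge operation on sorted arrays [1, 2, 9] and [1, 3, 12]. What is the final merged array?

Merging process:

Compare 1 vs 1: take 1 from left. Merged: [1]
Compare 2 vs 1: take 1 from right. Merged: [1, 1]
Compare 2 vs 3: take 2 from left. Merged: [1, 1, 2]
Compare 9 vs 3: take 3 from right. Merged: [1, 1, 2, 3]
Compare 9 vs 12: take 9 from left. Merged: [1, 1, 2, 3, 9]
Append remaining from right: [12]. Merged: [1, 1, 2, 3, 9, 12]

Final merged array: [1, 1, 2, 3, 9, 12]
Total comparisons: 5

The merged array is [1, 1, 2, 3, 9, 12], requiring 5 comparisons. The merge step runs in O(n) time where n is the total number of elements.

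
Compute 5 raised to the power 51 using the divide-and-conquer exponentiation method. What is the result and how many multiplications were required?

Computing 5^51 by squaring (build up from 5^1; each line after the first costs one multiplication):

5^1 = 5
5^2 = (5^1)^2 = 5^2 = 25
5^3 = 5 * 5^2 = 5 * 25 = 125
5^6 = (5^3)^2 = 125^2 = 15625
5^12 = (5^6)^2 = 15625^2 = 244140625
5^24 = (5^12)^2 = 244140625^2 = 59604644775390625
5^25 = 5 * 5^24 = 5 * 59604644775390625 = 298023223876953125
5^50 = (5^25)^2 = 298023223876953125^2 = 88817841970012523233890533447265625
5^51 = 5 * 5^50 = 5 * 88817841970012523233890533447265625 = 444089209850062616169452667236328125

Result: 444089209850062616169452667236328125
Multiplications needed: 8 (8 lines after 5^1)

5^51 = 444089209850062616169452667236328125. Using exponentiation by squaring, this requires 8 multiplications. The key idea: if the exponent is even, square the half-power; if odd, multiply by the base once.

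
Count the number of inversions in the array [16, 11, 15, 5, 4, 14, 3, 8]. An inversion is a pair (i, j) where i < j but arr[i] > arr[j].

Finding inversions in [16, 11, 15, 5, 4, 14, 3, 8]:

(0, 1): arr[0]=16 > arr[1]=11
(0, 2): arr[0]=16 > arr[2]=15
(0, 3): arr[0]=16 > arr[3]=5
(0, 4): arr[0]=16 > arr[4]=4
(0, 5): arr[0]=16 > arr[5]=14
(0, 6): arr[0]=16 > arr[6]=3
(0, 7): arr[0]=16 > arr[7]=8
(1, 3): arr[1]=11 > arr[3]=5
(1, 4): arr[1]=11 > arr[4]=4
(1, 6): arr[1]=11 > arr[6]=3
(1, 7): arr[1]=11 > arr[7]=8
(2, 3): arr[2]=15 > arr[3]=5
(2, 4): arr[2]=15 > arr[4]=4
(2, 5): arr[2]=15 > arr[5]=14
(2, 6): arr[2]=15 > arr[6]=3
(2, 7): arr[2]=15 > arr[7]=8
(3, 4): arr[3]=5 > arr[4]=4
(3, 6): arr[3]=5 > arr[6]=3
(4, 6): arr[4]=4 > arr[6]=3
(5, 6): arr[5]=14 > arr[6]=3
(5, 7): arr[5]=14 > arr[7]=8

Total inversions: 21

The array has 21 inversion(s): (0,1), (0,2), (0,3), (0,4), (0,5), (0,6), (0,7), (1,3), (1,4), (1,6), (1,7), (2,3), (2,4), (2,5), (2,6), (2,7), (3,4), (3,6), (4,6), (5,6), (5,7). Each pair (i,j) satisfies i < j and arr[i] > arr[j].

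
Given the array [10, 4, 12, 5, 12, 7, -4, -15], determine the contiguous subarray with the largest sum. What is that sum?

Using Kadane's algorithm on [10, 4, 12, 5, 12, 7, -4, -15]:

Scanning through the array:
Position 1 (value 4): max_ending_here = 14, max_so_far = 14
Position 2 (value 12): max_ending_here = 26, max_so_far = 26
Position 3 (value 5): max_ending_here = 31, max_so_far = 31
Position 4 (value 12): max_ending_here = 43, max_so_far = 43
Position 5 (value 7): max_ending_here = 50, max_so_far = 50
Position 6 (value -4): max_ending_here = 46, max_so_far = 50
Position 7 (value -15): max_ending_here = 31, max_so_far = 50

Maximum subarray: [10, 4, 12, 5, 12, 7]
Maximum sum: 50

The maximum subarray is [10, 4, 12, 5, 12, 7] with sum 50. This subarray runs from index 0 to index 5.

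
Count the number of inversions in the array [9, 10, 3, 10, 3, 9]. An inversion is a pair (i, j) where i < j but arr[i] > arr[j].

Finding inversions in [9, 10, 3, 10, 3, 9]:

(0, 2): arr[0]=9 > arr[2]=3
(0, 4): arr[0]=9 > arr[4]=3
(1, 2): arr[1]=10 > arr[2]=3
(1, 4): arr[1]=10 > arr[4]=3
(1, 5): arr[1]=10 > arr[5]=9
(3, 4): arr[3]=10 > arr[4]=3
(3, 5): arr[3]=10 > arr[5]=9

Total inversions: 7

The array has 7 inversion(s): (0,2), (0,4), (1,2), (1,4), (1,5), (3,4), (3,5). Each pair (i,j) satisfies i < j and arr[i] > arr[j].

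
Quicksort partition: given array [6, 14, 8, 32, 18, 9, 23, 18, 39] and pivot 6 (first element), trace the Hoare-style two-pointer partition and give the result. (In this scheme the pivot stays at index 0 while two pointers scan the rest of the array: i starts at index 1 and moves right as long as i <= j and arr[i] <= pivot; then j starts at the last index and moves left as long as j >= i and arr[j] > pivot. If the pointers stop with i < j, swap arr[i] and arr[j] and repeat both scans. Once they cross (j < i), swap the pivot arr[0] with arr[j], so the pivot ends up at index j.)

Hoare-style two-pointer partition with pivot = 6:

Initial array: [6, 14, 8, 32, 18, 9, 23, 18, 39]

Pointers start at i = 1, j = 8.
i ends at 1, j ends at 0: the pointers have crossed (j < i), so scanning stops.

j = 0, so swapping arr[0] with arr[j] leaves the pivot at position 0: [6, 14, 8, 32, 18, 9, 23, 18, 39]
Pivot position: 0

After partitioning with pivot 6, the array becomes [6, 14, 8, 32, 18, 9, 23, 18, 39]. The pivot is placed at index 0. All elements to the left of the pivot are <= 6, and all elements to the right are > 6.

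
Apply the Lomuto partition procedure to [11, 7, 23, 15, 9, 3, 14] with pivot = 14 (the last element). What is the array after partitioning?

Lomuto partition with pivot = 14:

Initial array: [11, 7, 23, 15, 9, 3, 14]

arr[0]=11 <= 14: swap with position 0, array becomes [11, 7, 23, 15, 9, 3, 14]
arr[1]=7 <= 14: swap with position 1, array becomes [11, 7, 23, 15, 9, 3, 14]
arr[2]=23 > 14: no swap
arr[3]=15 > 14: no swap
arr[4]=9 <= 14: swap with position 2, array becomes [11, 7, 9, 15, 23, 3, 14]
arr[5]=3 <= 14: swap with position 3, array becomes [11, 7, 9, 3, 23, 15, 14]

Place pivot at position 4: [11, 7, 9, 3, 14, 15, 23]
Pivot position: 4

After partitioning with pivot 14, the array becomes [11, 7, 9, 3, 14, 15, 23]. The pivot is placed at index 4. All elements to the left of the pivot are <= 14, and all elements to the right are > 14.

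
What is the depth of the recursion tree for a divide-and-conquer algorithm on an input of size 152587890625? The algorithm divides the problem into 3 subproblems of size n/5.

For divide and conquer with division factor 5:

Problem sizes at each level:
Level 0: 152587890625
Level 1: 30517578125
Level 2: 6103515625
Level 3: 1220703125
Level 4: 244140625
Level 5: 48828125
Level 6: 9765625
Level 7: 1953125
Level 8: 390625
Level 9: 78125
Level 10: 15625
Level 11: 3125
Level 12: 625
Level 13: 125
Level 14: 25
Level 15: 5
Level 16: 1

The root is level 0 and the size-1 base case is level 16 (the tree spans levels 0 through 16, i.e. 17 levels counting the root), so the depth is the number of divisions: log_5(152587890625) = 16

The recursion tree depth is log_5(152587890625) = 16. At each level, the problem size is divided by 5, so it takes 16 divisions to reduce to a base case of size 1. The algorithm makes 3 recursive calls at each level.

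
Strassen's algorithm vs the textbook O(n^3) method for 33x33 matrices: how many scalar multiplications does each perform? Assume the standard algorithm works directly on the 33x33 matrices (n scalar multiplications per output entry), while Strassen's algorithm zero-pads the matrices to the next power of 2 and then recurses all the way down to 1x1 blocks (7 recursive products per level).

Matrix multiplication for 33x33 matrices:

Strassen's algorithm requires power-of-2 dimensions. Pad 33x33 to 64x64 (next power of 2).

Standard algorithm: 33^3 = 35937 multiplications
Strassen's algorithm: 7^(log2(64)) = 7^6 = 117649 multiplications
Difference: 35937 - 117649 = -81712 (Strassen uses MORE here due to padding overhead — for small or just-over-power-of-2 n, padding can outweigh the per-level savings)

Standard: 35937 multiplications (33^3). Strassen: 117649 multiplications (7^6, after padding to 64x64). Strassen reduces 8 recursive multiplications to 7 at each level.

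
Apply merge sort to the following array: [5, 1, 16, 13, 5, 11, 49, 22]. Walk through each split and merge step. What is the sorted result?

Merge sort trace:

Split: [5, 1, 16, 13, 5, 11, 49, 22] -> [5, 1, 16, 13] and [5, 11, 49, 22]
  Split: [5, 1, 16, 13] -> [5, 1] and [16, 13]
    Split: [5, 1] -> [5] and [1]
    Merge: [5] + [1] -> [1, 5]
    Split: [16, 13] -> [16] and [13]
    Merge: [16] + [13] -> [13, 16]
  Merge: [1, 5] + [13, 16] -> [1, 5, 13, 16]
  Split: [5, 11, 49, 22] -> [5, 11] and [49, 22]
    Split: [5, 11] -> [5] and [11]
    Merge: [5] + [11] -> [5, 11]
    Split: [49, 22] -> [49] and [22]
    Merge: [49] + [22] -> [22, 49]
  Merge: [5, 11] + [22, 49] -> [5, 11, 22, 49]
Merge: [1, 5, 13, 16] + [5, 11, 22, 49] -> [1, 5, 5, 11, 13, 16, 22, 49]

Final sorted array: [1, 5, 5, 11, 13, 16, 22, 49]

The merge sort proceeds by recursively splitting the array and merging sorted halves.
After all merges, the sorted array is [1, 5, 5, 11, 13, 16, 22, 49].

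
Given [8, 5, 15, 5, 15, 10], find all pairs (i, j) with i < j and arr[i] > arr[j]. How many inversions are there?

Finding inversions in [8, 5, 15, 5, 15, 10]:

(0, 1): arr[0]=8 > arr[1]=5
(0, 3): arr[0]=8 > arr[3]=5
(2, 3): arr[2]=15 > arr[3]=5
(2, 5): arr[2]=15 > arr[5]=10
(4, 5): arr[4]=15 > arr[5]=10

Total inversions: 5

The array has 5 inversion(s): (0,1), (0,3), (2,3), (2,5), (4,5). Each pair (i,j) satisfies i < j and arr[i] > arr[j].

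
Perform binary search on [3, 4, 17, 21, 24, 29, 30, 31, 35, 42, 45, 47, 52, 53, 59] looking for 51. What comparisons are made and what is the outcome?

Binary search for 51 in [3, 4, 17, 21, 24, 29, 30, 31, 35, 42, 45, 47, 52, 53, 59]:

lo=0, hi=14, mid=7, arr[mid]=31 -> 31 < 51, search right half
lo=8, hi=14, mid=11, arr[mid]=47 -> 47 < 51, search right half
lo=12, hi=14, mid=13, arr[mid]=53 -> 53 > 51, search left half
lo=12, hi=12, mid=12, arr[mid]=52 -> 52 > 51, search left half
lo=12 > hi=11, target 51 not found

Binary search determines that 51 is not in the array after 4 comparisons. The search space was exhausted without finding the target.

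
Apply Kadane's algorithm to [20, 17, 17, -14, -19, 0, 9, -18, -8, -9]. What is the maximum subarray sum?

Using Kadane's algorithm on [20, 17, 17, -14, -19, 0, 9, -18, -8, -9]:

Scanning through the array:
Position 1 (value 17): max_ending_here = 37, max_so_far = 37
Position 2 (value 17): max_ending_here = 54, max_so_far = 54
Position 3 (value -14): max_ending_here = 40, max_so_far = 54
Position 4 (value -19): max_ending_here = 21, max_so_far = 54
Position 5 (value 0): max_ending_here = 21, max_so_far = 54
Position 6 (value 9): max_ending_here = 30, max_so_far = 54
Position 7 (value -18): max_ending_here = 12, max_so_far = 54
Position 8 (value -8): max_ending_here = 4, max_so_far = 54
Position 9 (value -9): max_ending_here = -5, max_so_far = 54

Maximum subarray: [20, 17, 17]
Maximum sum: 54

The maximum subarray is [20, 17, 17] with sum 54. This subarray runs from index 0 to index 2.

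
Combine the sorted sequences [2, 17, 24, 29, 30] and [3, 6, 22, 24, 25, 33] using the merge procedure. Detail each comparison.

Merging process:

Compare 2 vs 3: take 2 from left. Merged: [2]
Compare 17 vs 3: take 3 from right. Merged: [2, 3]
Compare 17 vs 6: take 6 from right. Merged: [2, 3, 6]
Compare 17 vs 22: take 17 from left. Merged: [2, 3, 6, 17]
Compare 24 vs 22: take 22 from right. Merged: [2, 3, 6, 17, 22]
Compare 24 vs 24: take 24 from left. Merged: [2, 3, 6, 17, 22, 24]
Compare 29 vs 24: take 24 from right. Merged: [2, 3, 6, 17, 22, 24, 24]
Compare 29 vs 25: take 25 from right. Merged: [2, 3, 6, 17, 22, 24, 24, 25]
Compare 29 vs 33: take 29 from left. Merged: [2, 3, 6, 17, 22, 24, 24, 25, 29]
Compare 30 vs 33: take 30 from left. Merged: [2, 3, 6, 17, 22, 24, 24, 25, 29, 30]
Append remaining from right: [33]. Merged: [2, 3, 6, 17, 22, 24, 24, 25, 29, 30, 33]

Final merged array: [2, 3, 6, 17, 22, 24, 24, 25, 29, 30, 33]
Total comparisons: 10

The merged array is [2, 3, 6, 17, 22, 24, 24, 25, 29, 30, 33], requiring 10 comparisons. The merge step runs in O(n) time where n is the total number of elements.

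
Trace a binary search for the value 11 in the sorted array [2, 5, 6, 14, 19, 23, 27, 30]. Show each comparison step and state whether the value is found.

Binary search for 11 in [2, 5, 6, 14, 19, 23, 27, 30]:

lo=0, hi=7, mid=3, arr[mid]=14 -> 14 > 11, search left half
lo=0, hi=2, mid=1, arr[mid]=5 -> 5 < 11, search right half
lo=2, hi=2, mid=2, arr[mid]=6 -> 6 < 11, search right half
lo=3 > hi=2, target 11 not found

Binary search determines that 11 is not in the array after 3 comparisons. The search space was exhausted without finding the target.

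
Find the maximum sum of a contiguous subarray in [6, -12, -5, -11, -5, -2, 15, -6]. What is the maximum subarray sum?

Using Kadane's algorithm on [6, -12, -5, -11, -5, -2, 15, -6]:

Scanning through the array:
Position 1 (value -12): max_ending_here = -6, max_so_far = 6
Position 2 (value -5): max_ending_here = -5, max_so_far = 6
Position 3 (value -11): max_ending_here = -11, max_so_far = 6
Position 4 (value -5): max_ending_here = -5, max_so_far = 6
Position 5 (value -2): max_ending_here = -2, max_so_far = 6
Position 6 (value 15): max_ending_here = 15, max_so_far = 15
Position 7 (value -6): max_ending_here = 9, max_so_far = 15

Maximum subarray: [15]
Maximum sum: 15

The maximum subarray is [15] with sum 15. This subarray runs from index 6 to index 6.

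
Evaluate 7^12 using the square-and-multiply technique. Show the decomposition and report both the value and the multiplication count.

Computing 7^12 by squaring (build up from 7^1; each line after the first costs one multiplication):

7^1 = 7
7^2 = (7^1)^2 = 7^2 = 49
7^3 = 7 * 7^2 = 7 * 49 = 343
7^6 = (7^3)^2 = 343^2 = 117649
7^12 = (7^6)^2 = 117649^2 = 13841287201

Result: 13841287201
Multiplications needed: 4 (4 lines after 7^1)

7^12 = 13841287201. Using exponentiation by squaring, this requires 4 multiplications. The key idea: if the exponent is even, square the half-power; if odd, multiply by the base once.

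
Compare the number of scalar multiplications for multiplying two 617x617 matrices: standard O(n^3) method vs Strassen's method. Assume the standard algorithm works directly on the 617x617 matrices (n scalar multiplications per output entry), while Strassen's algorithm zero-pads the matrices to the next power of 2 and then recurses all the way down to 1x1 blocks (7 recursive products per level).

Matrix multiplication for 617x617 matrices:

Strassen's algorithm requires power-of-2 dimensions. Pad 617x617 to 1024x1024 (next power of 2).

Standard algorithm: 617^3 = 234885113 multiplications
Strassen's algorithm: 7^(log2(1024)) = 7^10 = 282475249 multiplications
Difference: 234885113 - 282475249 = -47590136 (Strassen uses MORE here due to padding overhead — for small or just-over-power-of-2 n, padding can outweigh the per-level savings)

Standard: 234885113 multiplications (617^3). Strassen: 282475249 multiplications (7^10, after padding to 1024x1024). Strassen reduces 8 recursive multiplications to 7 at each level.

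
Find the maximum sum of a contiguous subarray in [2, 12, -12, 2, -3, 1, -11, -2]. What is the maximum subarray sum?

Using Kadane's algorithm on [2, 12, -12, 2, -3, 1, -11, -2]:

Scanning through the array:
Position 1 (value 12): max_ending_here = 14, max_so_far = 14
Position 2 (value -12): max_ending_here = 2, max_so_far = 14
Position 3 (value 2): max_ending_here = 4, max_so_far = 14
Position 4 (value -3): max_ending_here = 1, max_so_far = 14
Position 5 (value 1): max_ending_here = 2, max_so_far = 14
Position 6 (value -11): max_ending_here = -9, max_so_far = 14
Position 7 (value -2): max_ending_here = -2, max_so_far = 14

Maximum subarray: [2, 12]
Maximum sum: 14

The maximum subarray is [2, 12] with sum 14. This subarray runs from index 0 to index 1.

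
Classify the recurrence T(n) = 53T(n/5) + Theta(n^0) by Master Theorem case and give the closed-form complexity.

Master Theorem for T(n) = 53T(n/5) + O(n^0):

a = 53, b = 5, c = 0
log_b(a) = log_5(53) = 2.4669

Case 1: c = 0 < log_5(53) = 2.4669
T(n) = O(n^(log_5 53))

For T(n) = 53T(n/5) + O(n^0): log_5(53) = 2.4669. This is Case 1 of the Master Theorem (c < log_b(a), work dominated by leaves), giving O(n^(log_5 53)).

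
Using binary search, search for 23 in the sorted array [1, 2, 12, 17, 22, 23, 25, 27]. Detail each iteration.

Binary search for 23 in [1, 2, 12, 17, 22, 23, 25, 27]:

lo=0, hi=7, mid=3, arr[mid]=17 -> 17 < 23, search right half
lo=4, hi=7, mid=5, arr[mid]=23 -> Found target at index 5!

Binary search finds 23 at index 5 after 2 comparisons. The search repeatedly halves the search space by comparing with the middle element.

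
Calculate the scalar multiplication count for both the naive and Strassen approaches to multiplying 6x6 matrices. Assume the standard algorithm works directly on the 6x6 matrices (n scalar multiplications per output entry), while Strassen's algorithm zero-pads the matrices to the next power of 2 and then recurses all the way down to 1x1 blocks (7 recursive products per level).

Matrix multiplication for 6x6 matrices:

Strassen's algorithm requires power-of-2 dimensions. Pad 6x6 to 8x8 (next power of 2).

Standard algorithm: 6^3 = 216 multiplications
Strassen's algorithm: 7^(log2(8)) = 7^3 = 343 multiplications
Difference: 216 - 343 = -127 (Strassen uses MORE here due to padding overhead — for small or just-over-power-of-2 n, padding can outweigh the per-level savings)

Standard: 216 multiplications (6^3). Strassen: 343 multiplications (7^3, after padding to 8x8). Strassen reduces 8 recursive multiplications to 7 at each level.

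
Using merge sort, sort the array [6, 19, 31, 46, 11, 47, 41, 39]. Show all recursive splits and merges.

Merge sort trace:

Split: [6, 19, 31, 46, 11, 47, 41, 39] -> [6, 19, 31, 46] and [11, 47, 41, 39]
  Split: [6, 19, 31, 46] -> [6, 19] and [31, 46]
    Split: [6, 19] -> [6] and [19]
    Merge: [6] + [19] -> [6, 19]
    Split: [31, 46] -> [31] and [46]
    Merge: [31] + [46] -> [31, 46]
  Merge: [6, 19] + [31, 46] -> [6, 19, 31, 46]
  Split: [11, 47, 41, 39] -> [11, 47] and [41, 39]
    Split: [11, 47] -> [11] and [47]
    Merge: [11] + [47] -> [11, 47]
    Split: [41, 39] -> [41] and [39]
    Merge: [41] + [39] -> [39, 41]
  Merge: [11, 47] + [39, 41] -> [11, 39, 41, 47]
Merge: [6, 19, 31, 46] + [11, 39, 41, 47] -> [6, 11, 19, 31, 39, 41, 46, 47]

Final sorted array: [6, 11, 19, 31, 39, 41, 46, 47]

The merge sort proceeds by recursively splitting the array and merging sorted halves.
After all merges, the sorted array is [6, 11, 19, 31, 39, 41, 46, 47].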